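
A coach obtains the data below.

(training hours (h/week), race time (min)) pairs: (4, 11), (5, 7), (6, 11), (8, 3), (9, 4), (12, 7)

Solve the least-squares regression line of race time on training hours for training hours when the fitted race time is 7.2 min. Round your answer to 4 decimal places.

n = 6, Σx = 44, Σy = 43, Σxy = 289, Σx² = 366
Sxx = Σx² − (Σx)²/n = 366 − 322.666667 = 43.333333
Sxy = Σxy − (Σx)(Σy)/n = 289 − 315.333333 = -26.333333
b = Sxy/Sxx = -26.333333/43.333333 = -0.607692
a = ȳ − b·x̄ = 7.166667 − (-0.607692)·7.333333 = 11.623077
Set a + b·x = 7.2: x = (7.2 − 11.623077) / (-0.607692) = 7.278481

7.2785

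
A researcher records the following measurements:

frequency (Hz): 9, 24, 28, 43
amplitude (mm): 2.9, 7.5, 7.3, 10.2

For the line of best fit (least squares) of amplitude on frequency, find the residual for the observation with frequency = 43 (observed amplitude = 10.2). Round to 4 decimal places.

n = 4, Σx = 104, Σy = 27.9, Σxy = 849.1, Σx² = 3290
Sxx = Σx² − (Σx)²/n = 3290 − 2704 = 586
Sxy = Σxy − (Σx)(Σy)/n = 849.1 − 725.4 = 123.7
b = Sxy/Sxx = 123.7/586 = 0.211092
a = ȳ − b·x̄ = 6.975 − 0.211092·26 = 1.486604
ŷ(43) = 1.486604 + 0.211092·43 = 10.563567
residual = y − ŷ = 10.2 − 10.563567 = -0.363567

-0.3636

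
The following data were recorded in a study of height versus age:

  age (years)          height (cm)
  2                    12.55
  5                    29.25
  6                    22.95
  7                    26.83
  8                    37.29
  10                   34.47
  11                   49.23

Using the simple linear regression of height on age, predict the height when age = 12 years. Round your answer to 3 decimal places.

47.637

n = 7, Σx = 49, Σy = 212.57, Σxy = 1681.41, Σx² = 399
Sxx = Σx² − (Σx)²/n = 399 − 343 = 56
Sxy = Σxy − (Σx)(Σy)/n = 1681.41 − 1487.99 = 193.42
b = Sxy/Sxx = 193.42/56 = 3.453929
a = ȳ − b·x̄ = 30.367143 − 3.453929·7 = 6.189643
ŷ(12) = a + b·12 = 6.189643 + 3.453929·12 = 47.636786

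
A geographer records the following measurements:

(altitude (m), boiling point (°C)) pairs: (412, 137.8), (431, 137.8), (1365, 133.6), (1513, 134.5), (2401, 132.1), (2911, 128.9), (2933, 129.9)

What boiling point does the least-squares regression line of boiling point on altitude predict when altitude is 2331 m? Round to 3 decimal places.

131.512

n = 7, Σx = 11966, Σy = 934.6, Σxy = 1575424.6, Σx² = 27349110
Sxx = Σx² − (Σx)²/n = 27349110 − 20455022.285714 = 6894087.714286
Sxy = Σxy − (Σx)(Σy)/n = 1575424.6 − 1597631.942857 = -22207.342857
b = Sxy/Sxx = -22207.342857/6894087.714286 = -0.003221
a = ȳ − b·x̄ = 133.514286 − (-0.003221)·1709.428571 = 139.020724
ŷ(2331) = a + b·2331 = 139.020724 + (-0.003221)·2331 = 131.512070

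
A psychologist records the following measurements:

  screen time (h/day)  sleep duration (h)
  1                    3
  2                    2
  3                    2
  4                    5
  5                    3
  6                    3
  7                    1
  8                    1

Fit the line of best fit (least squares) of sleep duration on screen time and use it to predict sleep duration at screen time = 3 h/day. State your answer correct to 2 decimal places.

2.82

n = 8, Σx = 36, Σy = 20, Σxy = 81, Σx² = 204
Sxx = Σx² − (Σx)²/n = 204 − 162 = 42
Sxy = Σxy − (Σx)(Σy)/n = 81 − 90 = -9
b = Sxy/Sxx = -9/42 = -0.214286
a = ȳ − b·x̄ = 2.5 − (-0.214286)·4.5 = 3.464286
ŷ(3) = a + b·3 = 3.464286 + (-0.214286)·3 = 2.821429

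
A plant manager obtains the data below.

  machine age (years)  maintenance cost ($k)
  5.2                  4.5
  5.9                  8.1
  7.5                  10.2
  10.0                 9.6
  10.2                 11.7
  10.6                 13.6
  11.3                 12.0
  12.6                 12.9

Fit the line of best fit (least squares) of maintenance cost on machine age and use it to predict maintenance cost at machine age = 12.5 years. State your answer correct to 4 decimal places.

n = 8, Σx = 73.3, Σy = 82.6, Σxy = 805.33, Σx² = 720.95
Sxx = Σx² − (Σx)²/n = 720.95 − 671.61125 = 49.33875
Sxy = Σxy − (Σx)(Σy)/n = 805.33 − 756.8225 = 48.5075
b = Sxy/Sxx = 48.5075/49.33875 = 0.983152
a = ȳ − b·x̄ = 10.325 − 0.983152·9.1625 = 1.316868
ŷ(12.5) = a + b·12.5 = 1.316868 + 0.983152·12.5 = 13.606270

13.6063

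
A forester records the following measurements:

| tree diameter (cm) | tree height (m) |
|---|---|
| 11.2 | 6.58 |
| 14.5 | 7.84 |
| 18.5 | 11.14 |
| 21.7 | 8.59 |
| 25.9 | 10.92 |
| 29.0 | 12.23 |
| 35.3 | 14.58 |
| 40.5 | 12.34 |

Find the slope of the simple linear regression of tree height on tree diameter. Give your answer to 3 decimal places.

0.227

n = 8, Σx = 196.6, Σy = 84.22, Σxy = 2231.811, Σx² = 5546.98
Sxx = Σx² − (Σx)²/n = 5546.98 − 4831.445 = 715.535
Sxy = Σxy − (Σx)(Σy)/n = 2231.811 − 2069.7065 = 162.1045
b = Sxy/Sxx = 162.1045/715.535 = 0.226550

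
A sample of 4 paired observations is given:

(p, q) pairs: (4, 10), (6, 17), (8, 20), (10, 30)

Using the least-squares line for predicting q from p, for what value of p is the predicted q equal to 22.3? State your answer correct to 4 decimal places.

n = 4, Σx = 28, Σy = 77, Σxy = 602, Σx² = 216
Sxx = Σx² − (Σx)²/n = 216 − 196 = 20
Sxy = Σxy − (Σx)(Σy)/n = 602 − 539 = 63
b = Sxy/Sxx = 63/20 = 3.15
a = ȳ − b·x̄ = 19.25 − 3.15·7 = -2.8
Set a + b·x = 22.3: x = (22.3 − (-2.8)) / 3.15 = 7.968254

7.9683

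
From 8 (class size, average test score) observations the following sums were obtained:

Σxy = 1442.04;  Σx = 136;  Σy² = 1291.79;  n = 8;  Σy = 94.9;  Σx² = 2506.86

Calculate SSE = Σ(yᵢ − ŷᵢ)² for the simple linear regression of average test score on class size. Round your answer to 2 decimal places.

Sxx = Σx² − (Σx)²/n = 2506.86 − 2312 = 194.86
Sxy = Σxy − (Σx)(Σy)/n = 1442.04 − 1613.3 = -171.26
Syy = Σy² − (Σy)²/n = 1291.79 − 1125.75125 = 166.03875
b = Sxy/Sxx = -171.26/194.86 = -0.878887
SSE = Syy − b·Sxy = 166.03875 − (-0.878887)·(-171.26) = 15.520493

15.52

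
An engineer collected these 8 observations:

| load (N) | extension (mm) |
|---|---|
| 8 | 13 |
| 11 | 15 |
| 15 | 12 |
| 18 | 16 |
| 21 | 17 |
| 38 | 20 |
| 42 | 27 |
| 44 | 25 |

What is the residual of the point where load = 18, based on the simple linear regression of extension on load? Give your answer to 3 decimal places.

n = 8, Σx = 197, Σy = 145, Σxy = 4088, Σx² = 6319
Sxx = Σx² − (Σx)²/n = 6319 − 4851.125 = 1467.875
Sxy = Σxy − (Σx)(Σy)/n = 4088 − 3570.625 = 517.375
b = Sxy/Sxx = 517.375/1467.875 = 0.352465
a = ȳ − b·x̄ = 18.125 − 0.352465·24.625 = 9.445542
ŷ(18) = 9.445542 + 0.352465·18 = 15.789917
residual = y − ŷ = 16 − 15.789917 = 0.210083

0.210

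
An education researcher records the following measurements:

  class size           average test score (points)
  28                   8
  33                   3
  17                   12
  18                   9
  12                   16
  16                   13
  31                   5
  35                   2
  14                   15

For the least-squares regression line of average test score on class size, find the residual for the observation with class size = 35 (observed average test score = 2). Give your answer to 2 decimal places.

n = 9, Σx = 204, Σy = 83, Σxy = 1524, Σx² = 5268
Sxx = Σx² − (Σx)²/n = 5268 − 4624 = 644
Sxy = Σxy − (Σx)(Σy)/n = 1524 − 1881.333333 = -357.333333
b = Sxy/Sxx = -357.333333/644 = -0.554865
a = ȳ − b·x̄ = 9.222222 − (-0.554865)·22.666667 = 21.799172
ŷ(35) = 21.799172 + (-0.554865)·35 = 2.378882
residual = y − ŷ = 2 − 2.378882 = -0.378882

-0.38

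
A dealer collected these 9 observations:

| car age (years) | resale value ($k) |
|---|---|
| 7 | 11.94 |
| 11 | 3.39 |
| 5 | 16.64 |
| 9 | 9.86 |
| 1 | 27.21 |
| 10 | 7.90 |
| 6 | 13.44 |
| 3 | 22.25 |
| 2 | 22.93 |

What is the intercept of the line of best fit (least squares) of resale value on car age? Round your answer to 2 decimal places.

n = 9, Σx = 54, Σy = 135.56, Σxy = 592.27, Σx² = 426
Sxx = Σx² − (Σx)²/n = 426 − 324 = 102
Sxy = Σxy − (Σx)(Σy)/n = 592.27 − 813.36 = -221.09
b = Sxy/Sxx = -221.09/102 = -2.167549
a = ȳ − b·x̄ = 15.062222 − (-2.167549)·6 = 28.067516

28.07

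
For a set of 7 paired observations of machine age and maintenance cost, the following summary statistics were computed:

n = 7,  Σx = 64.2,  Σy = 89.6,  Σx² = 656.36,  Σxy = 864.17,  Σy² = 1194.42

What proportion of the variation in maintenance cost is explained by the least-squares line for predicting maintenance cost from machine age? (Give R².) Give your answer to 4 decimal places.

0.5600

Sxx = Σx² − (Σx)²/n = 656.36 − 588.805714 = 67.554286
Sxy = Σxy − (Σx)(Σy)/n = 864.17 − 821.76 = 42.41
Syy = Σy² − (Σy)²/n = 1194.42 − 1146.88 = 47.54
R² = Sxy²/(Sxx·Syy) = (42.41)²/(67.554286·47.54) = 0.560047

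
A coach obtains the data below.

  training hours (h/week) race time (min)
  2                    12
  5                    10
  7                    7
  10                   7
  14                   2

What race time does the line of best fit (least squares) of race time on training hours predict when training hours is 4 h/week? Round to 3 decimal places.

10.465

n = 5, Σx = 38, Σy = 38, Σxy = 221, Σx² = 374
Sxx = Σx² − (Σx)²/n = 374 − 288.8 = 85.2
Sxy = Σxy − (Σx)(Σy)/n = 221 − 288.8 = -67.8
b = Sxy/Sxx = -67.8/85.2 = -0.795775
a = ȳ − b·x̄ = 7.6 − (-0.795775)·7.6 = 13.647887
ŷ(4) = a + b·4 = 13.647887 + (-0.795775)·4 = 10.464789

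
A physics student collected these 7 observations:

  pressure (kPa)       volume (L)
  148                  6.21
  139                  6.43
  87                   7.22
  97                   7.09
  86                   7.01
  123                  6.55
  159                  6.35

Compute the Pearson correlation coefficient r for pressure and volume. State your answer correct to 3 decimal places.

n = 7, Σx = 839, Σy = 46.86, Σxy = 5546.88, Σx² = 106009, Σy² = 314.6706
Sxx = Σx² − (Σx)²/n = 106009 − 100560.142857 = 5448.857143
Sxy = Σxy − (Σx)(Σy)/n = 5546.88 − 5616.505714 = -69.625714
Syy = Σy² − (Σy)²/n = 314.6706 − 313.694229 = 0.976371
r = Sxy/√(Sxx·Syy) = -69.625714/√(5320.108433) = -69.625714/72.939073 = -0.954574

-0.955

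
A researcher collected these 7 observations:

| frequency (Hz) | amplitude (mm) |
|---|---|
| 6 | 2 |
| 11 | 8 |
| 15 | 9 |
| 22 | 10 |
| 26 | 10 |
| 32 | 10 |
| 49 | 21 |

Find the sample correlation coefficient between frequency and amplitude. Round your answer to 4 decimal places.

0.9264

n = 7, Σx = 161, Σy = 70, Σxy = 2064, Σx² = 4967, Σy² = 890
Sxx = Σx² − (Σx)²/n = 4967 − 3703 = 1264
Sxy = Σxy − (Σx)(Σy)/n = 2064 − 1610 = 454
Syy = Σy² − (Σy)²/n = 890 − 700 = 190
r = Sxy/√(Sxx·Syy) = 454/√(240160) = 454/490.061221 = 0.926415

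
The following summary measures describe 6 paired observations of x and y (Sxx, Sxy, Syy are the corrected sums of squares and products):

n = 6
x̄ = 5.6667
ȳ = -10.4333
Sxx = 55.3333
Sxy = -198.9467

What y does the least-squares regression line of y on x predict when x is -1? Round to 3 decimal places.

b = Sxy/Sxx = -198.9467/55.3333 = -3.595424
a = ȳ − b·x̄ = -10.4333 − (-3.595424)·5.6667 = 9.940892
ŷ(-1) = a + b·-1 = 9.940892 + (-3.595424)·(-1) = 13.536316

13.536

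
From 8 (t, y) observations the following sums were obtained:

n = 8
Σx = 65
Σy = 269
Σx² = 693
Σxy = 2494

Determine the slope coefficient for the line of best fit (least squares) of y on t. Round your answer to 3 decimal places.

1.870

Sxx = Σx² − (Σx)²/n = 693 − 528.125 = 164.875
Sxy = Σxy − (Σx)(Σy)/n = 2494 − 2185.625 = 308.375
b = Sxy/Sxx = 308.375/164.875 = 1.870356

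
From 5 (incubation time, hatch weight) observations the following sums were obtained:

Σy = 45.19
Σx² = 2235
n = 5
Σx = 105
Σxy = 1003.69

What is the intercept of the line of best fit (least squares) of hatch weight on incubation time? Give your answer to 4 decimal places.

Sxx = Σx² − (Σx)²/n = 2235 − 2205 = 30
Sxy = Σxy − (Σx)(Σy)/n = 1003.69 − 948.99 = 54.7
b = Sxy/Sxx = 54.7/30 = 1.823333
a = ȳ − b·x̄ = 9.038 − 1.823333·21 = -29.252

-29.2520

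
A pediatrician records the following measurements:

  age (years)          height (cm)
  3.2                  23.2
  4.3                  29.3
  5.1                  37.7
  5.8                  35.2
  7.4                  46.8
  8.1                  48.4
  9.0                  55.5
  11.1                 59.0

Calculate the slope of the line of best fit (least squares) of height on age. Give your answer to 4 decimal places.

4.6945

n = 8, Σx = 54, Σy = 335.1, Σxy = 2489.42, Σx² = 412.96
Sxx = Σx² − (Σx)²/n = 412.96 − 364.5 = 48.46
Sxy = Σxy − (Σx)(Σy)/n = 2489.42 − 2261.925 = 227.495
b = Sxy/Sxx = 227.495/48.46 = 4.694490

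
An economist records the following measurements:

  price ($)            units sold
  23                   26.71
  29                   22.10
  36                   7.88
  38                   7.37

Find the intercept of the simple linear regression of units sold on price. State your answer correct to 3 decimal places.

n = 4, Σx = 126, Σy = 64.06, Σxy = 1818.97, Σx² = 4110
Sxx = Σx² − (Σx)²/n = 4110 − 3969 = 141
Sxy = Σxy − (Σx)(Σy)/n = 1818.97 − 2017.89 = -198.92
b = Sxy/Sxx = -198.92/141 = -1.410780
a = ȳ − b·x̄ = 16.015 − (-1.410780)·31.5 = 60.454574

60.455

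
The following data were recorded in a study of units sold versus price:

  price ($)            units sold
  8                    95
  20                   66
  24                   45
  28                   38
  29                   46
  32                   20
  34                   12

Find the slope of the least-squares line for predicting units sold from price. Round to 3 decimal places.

-3.072

n = 7, Σx = 175, Σy = 322, Σxy = 6606, Σx² = 4845
Sxx = Σx² − (Σx)²/n = 4845 − 4375 = 470
Sxy = Σxy − (Σx)(Σy)/n = 6606 − 8050 = -1444
b = Sxy/Sxx = -1444/470 = -3.072340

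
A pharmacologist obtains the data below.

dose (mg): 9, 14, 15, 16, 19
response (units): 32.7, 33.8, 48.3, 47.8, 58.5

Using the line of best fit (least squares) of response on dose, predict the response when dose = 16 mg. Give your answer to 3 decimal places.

47.911

n = 5, Σx = 73, Σy = 221.1, Σxy = 3368.3, Σx² = 1119
Sxx = Σx² − (Σx)²/n = 1119 − 1065.8 = 53.2
Sxy = Σxy − (Σx)(Σy)/n = 3368.3 − 3228.06 = 140.24
b = Sxy/Sxx = 140.24/53.2 = 2.636090
a = ȳ − b·x̄ = 44.22 − 2.636090·14.6 = 5.733083
ŷ(16) = a + b·16 = 5.733083 + 2.636090·16 = 47.910526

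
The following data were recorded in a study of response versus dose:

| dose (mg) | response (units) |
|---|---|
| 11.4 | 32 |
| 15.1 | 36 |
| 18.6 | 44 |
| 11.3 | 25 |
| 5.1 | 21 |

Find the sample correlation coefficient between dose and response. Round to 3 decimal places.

n = 5, Σx = 61.5, Σy = 158, Σxy = 2116.4, Σx² = 857.63, Σy² = 5322
Sxx = Σx² − (Σx)²/n = 857.63 − 756.45 = 101.18
Sxy = Σxy − (Σx)(Σy)/n = 2116.4 − 1943.4 = 173
Syy = Σy² − (Σy)²/n = 5322 − 4992.8 = 329.2
r = Sxy/√(Sxx·Syy) = 173/√(33308.456) = 173/182.506044 = 0.947914

0.948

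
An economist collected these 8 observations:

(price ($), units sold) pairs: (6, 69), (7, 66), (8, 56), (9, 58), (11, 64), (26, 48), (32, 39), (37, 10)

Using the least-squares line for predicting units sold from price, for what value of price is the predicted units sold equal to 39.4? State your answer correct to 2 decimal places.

n = 8, Σx = 136, Σy = 410, Σxy = 5416, Σx² = 3420
Sxx = Σx² − (Σx)²/n = 3420 − 2312 = 1108
Sxy = Σxy − (Σx)(Σy)/n = 5416 − 6970 = -1554
b = Sxy/Sxx = -1554/1108 = -1.402527
a = ȳ − b·x̄ = 51.25 − (-1.402527)·17 = 75.092960
Set a + b·x = 39.4: x = (39.4 − 75.092960) / (-1.402527) = 25.449035

25.45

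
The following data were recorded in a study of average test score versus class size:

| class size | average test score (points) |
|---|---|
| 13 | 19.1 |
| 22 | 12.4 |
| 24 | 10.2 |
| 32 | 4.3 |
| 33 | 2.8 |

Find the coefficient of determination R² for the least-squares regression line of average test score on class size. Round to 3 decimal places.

n = 5, Σx = 124, Σy = 48.8, Σxy = 995.9, Σx² = 3342, Σy² = 648.94
Sxx = Σx² − (Σx)²/n = 3342 − 3075.2 = 266.8
Sxy = Σxy − (Σx)(Σy)/n = 995.9 − 1210.24 = -214.34
Syy = Σy² − (Σy)²/n = 648.94 − 476.288 = 172.652
R² = Sxy²/(Sxx·Syy) = (-214.34)²/(266.8·172.652) = 0.997353

0.997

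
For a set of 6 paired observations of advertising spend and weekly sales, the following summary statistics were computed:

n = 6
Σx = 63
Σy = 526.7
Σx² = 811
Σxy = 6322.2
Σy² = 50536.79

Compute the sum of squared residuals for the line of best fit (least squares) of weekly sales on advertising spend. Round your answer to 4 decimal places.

Sxx = Σx² − (Σx)²/n = 811 − 661.5 = 149.5
Sxy = Σxy − (Σx)(Σy)/n = 6322.2 − 5530.35 = 791.85
Syy = Σy² − (Σy)²/n = 50536.79 − 46235.481667 = 4301.308333
b = Sxy/Sxx = 791.85/149.5 = 5.296656
SSE = Syy − b·Sxy = 4301.308333 − 5.296656·791.85 = 107.151661

107.1517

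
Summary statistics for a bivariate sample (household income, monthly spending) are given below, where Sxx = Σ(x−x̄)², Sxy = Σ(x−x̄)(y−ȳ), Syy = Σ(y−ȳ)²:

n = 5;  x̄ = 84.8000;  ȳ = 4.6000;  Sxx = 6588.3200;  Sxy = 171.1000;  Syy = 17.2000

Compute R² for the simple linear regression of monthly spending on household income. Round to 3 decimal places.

R² = Sxy²/(Sxx·Syy) = (171.1)²/(6588.32·17.2) = 0.258343

0.258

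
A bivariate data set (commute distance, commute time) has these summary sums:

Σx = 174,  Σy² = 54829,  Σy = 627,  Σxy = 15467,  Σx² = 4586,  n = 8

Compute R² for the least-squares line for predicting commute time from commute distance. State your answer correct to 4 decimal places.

Sxx = Σx² − (Σx)²/n = 4586 − 3784.5 = 801.5
Sxy = Σxy − (Σx)(Σy)/n = 15467 − 13637.25 = 1829.75
Syy = Σy² − (Σy)²/n = 54829 − 49141.125 = 5687.875
R² = Sxy²/(Sxx·Syy) = (1829.75)²/(801.5·5687.875) = 0.734395

0.7344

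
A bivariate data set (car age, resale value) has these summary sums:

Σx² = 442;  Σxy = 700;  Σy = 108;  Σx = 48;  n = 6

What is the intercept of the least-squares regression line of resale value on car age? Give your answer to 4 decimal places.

40.6207

Sxx = Σx² − (Σx)²/n = 442 − 384 = 58
Sxy = Σxy − (Σx)(Σy)/n = 700 − 864 = -164
b = Sxy/Sxx = -164/58 = -2.827586
a = ȳ − b·x̄ = 18 − (-2.827586)·8 = 40.620690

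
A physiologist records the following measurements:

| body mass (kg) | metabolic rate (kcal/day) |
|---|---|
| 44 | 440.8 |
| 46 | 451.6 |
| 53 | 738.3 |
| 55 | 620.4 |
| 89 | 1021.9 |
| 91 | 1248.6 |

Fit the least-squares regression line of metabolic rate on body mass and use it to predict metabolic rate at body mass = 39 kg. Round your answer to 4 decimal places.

403.9261

n = 6, Σx = 378, Σy = 4521.6, Σxy = 317992.4, Σx² = 26088
Sxx = Σx² − (Σx)²/n = 26088 − 23814 = 2274
Sxy = Σxy − (Σx)(Σy)/n = 317992.4 − 284860.8 = 33131.6
b = Sxy/Sxx = 33131.6/2274 = 14.569745
a = ȳ − b·x̄ = 753.6 − 14.569745·63 = -164.293931
ŷ(39) = a + b·39 = -164.293931 + 14.569745·39 = 403.926121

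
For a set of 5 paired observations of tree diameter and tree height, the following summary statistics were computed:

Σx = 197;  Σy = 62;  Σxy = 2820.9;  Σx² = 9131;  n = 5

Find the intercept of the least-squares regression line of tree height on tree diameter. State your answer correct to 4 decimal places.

Sxx = Σx² − (Σx)²/n = 9131 − 7761.8 = 1369.2
Sxy = Σxy − (Σx)(Σy)/n = 2820.9 − 2442.8 = 378.1
b = Sxy/Sxx = 378.1/1369.2 = 0.276147
a = ȳ − b·x̄ = 12.4 − 0.276147·39.4 = 1.519822

1.5198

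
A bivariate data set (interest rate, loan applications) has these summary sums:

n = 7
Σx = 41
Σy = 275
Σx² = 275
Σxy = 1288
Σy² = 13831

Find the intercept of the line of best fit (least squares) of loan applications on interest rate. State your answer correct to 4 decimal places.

93.5123

Sxx = Σx² − (Σx)²/n = 275 − 240.142857 = 34.857143
Sxy = Σxy − (Σx)(Σy)/n = 1288 − 1610.714286 = -322.714286
b = Sxy/Sxx = -322.714286/34.857143 = -9.258197
a = ȳ − b·x̄ = 39.285714 − (-9.258197)·5.857143 = 93.512295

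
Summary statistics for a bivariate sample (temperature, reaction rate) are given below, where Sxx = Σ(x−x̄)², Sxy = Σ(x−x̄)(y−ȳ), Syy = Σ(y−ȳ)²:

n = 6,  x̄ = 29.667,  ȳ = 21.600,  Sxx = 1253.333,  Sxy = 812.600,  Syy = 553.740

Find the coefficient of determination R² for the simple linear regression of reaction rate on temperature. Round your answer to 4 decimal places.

R² = Sxy²/(Sxx·Syy) = (812.6)²/(1253.333·553.74) = 0.951440

0.9514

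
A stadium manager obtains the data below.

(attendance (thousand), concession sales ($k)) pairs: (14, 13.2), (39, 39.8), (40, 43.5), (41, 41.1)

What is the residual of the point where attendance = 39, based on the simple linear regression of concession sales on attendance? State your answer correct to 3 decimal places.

n = 4, Σx = 134, Σy = 137.6, Σxy = 5162.1, Σx² = 4998
Sxx = Σx² − (Σx)²/n = 4998 − 4489 = 509
Sxy = Σxy − (Σx)(Σy)/n = 5162.1 − 4609.6 = 552.5
b = Sxy/Sxx = 552.5/509 = 1.085462
a = ȳ − b·x̄ = 34.4 − 1.085462·33.5 = -1.962967
ŷ(39) = -1.962967 + 1.085462·39 = 40.370039
residual = y − ŷ = 39.8 − 40.370039 = -0.570039

-0.570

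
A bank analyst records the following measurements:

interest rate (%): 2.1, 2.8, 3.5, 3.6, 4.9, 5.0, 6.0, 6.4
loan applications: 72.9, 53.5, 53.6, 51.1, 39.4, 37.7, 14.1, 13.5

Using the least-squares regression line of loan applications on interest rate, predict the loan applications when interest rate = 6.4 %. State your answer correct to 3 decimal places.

14.520

n = 8, Σx = 34.3, Σy = 335.8, Σxy = 1227.01, Σx² = 163.43
Sxx = Σx² − (Σx)²/n = 163.43 − 147.06125 = 16.36875
Sxy = Σxy − (Σx)(Σy)/n = 1227.01 − 1439.7425 = -212.7325
b = Sxy/Sxx = -212.7325/16.36875 = -12.996258
a = ȳ − b·x̄ = 41.975 − (-12.996258)·4.2875 = 97.696457
ŷ(6.4) = a + b·6.4 = 97.696457 + (-12.996258)·6.4 = 14.520405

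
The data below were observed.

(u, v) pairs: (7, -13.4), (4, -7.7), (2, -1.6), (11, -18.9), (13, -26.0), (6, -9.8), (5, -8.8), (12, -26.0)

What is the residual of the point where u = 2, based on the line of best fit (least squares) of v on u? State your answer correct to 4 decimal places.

0.5083

n = 8, Σx = 60, Σy = -112.2, Σxy = -1088.5, Σx² = 564
Sxx = Σx² − (Σx)²/n = 564 − 450 = 114
Sxy = Σxy − (Σx)(Σy)/n = -1088.5 − (-841.5) = -247
b = Sxy/Sxx = -247/114 = -2.166667
a = ȳ − b·x̄ = -14.025 − (-2.166667)·7.5 = 2.225
ŷ(2) = 2.225 + (-2.166667)·2 = -2.108333
residual = y − ŷ = -1.6 − (-2.108333) = 0.508333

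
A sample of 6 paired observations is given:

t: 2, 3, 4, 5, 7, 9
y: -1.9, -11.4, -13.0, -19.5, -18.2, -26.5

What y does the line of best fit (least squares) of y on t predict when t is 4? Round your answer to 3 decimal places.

n = 6, Σx = 30, Σy = -90.5, Σxy = -553.4, Σx² = 184
Sxx = Σx² − (Σx)²/n = 184 − 150 = 34
Sxy = Σxy − (Σx)(Σy)/n = -553.4 − (-452.5) = -100.9
b = Sxy/Sxx = -100.9/34 = -2.967647
a = ȳ − b·x̄ = -15.083333 − (-2.967647)·5 = -0.245098
ŷ(4) = a + b·4 = -0.245098 + (-2.967647)·4 = -12.115686

-12.116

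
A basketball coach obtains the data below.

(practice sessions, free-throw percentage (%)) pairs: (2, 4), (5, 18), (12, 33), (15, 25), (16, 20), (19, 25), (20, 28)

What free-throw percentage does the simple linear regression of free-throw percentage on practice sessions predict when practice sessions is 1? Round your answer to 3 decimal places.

10.338

n = 7, Σx = 89, Σy = 153, Σxy = 2224, Σx² = 1415
Sxx = Σx² − (Σx)²/n = 1415 − 1131.571429 = 283.428571
Sxy = Σxy − (Σx)(Σy)/n = 2224 − 1945.285714 = 278.714286
b = Sxy/Sxx = 278.714286/283.428571 = 0.983367
a = ȳ − b·x̄ = 21.857143 − 0.983367·12.714286 = 9.354335
ŷ(1) = a + b·1 = 9.354335 + 0.983367·1 = 10.337702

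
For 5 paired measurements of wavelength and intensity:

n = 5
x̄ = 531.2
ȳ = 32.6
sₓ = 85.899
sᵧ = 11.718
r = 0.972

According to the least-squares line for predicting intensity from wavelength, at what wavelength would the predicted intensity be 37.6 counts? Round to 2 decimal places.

568.91

b = r · sᵧ/sₓ = 0.972 · 11.718/85.899 = 0.132596
a = ȳ − b·x̄ = 32.6 − 0.132596·531.2 = -37.835194
Set a + b·x = 37.6: x = (37.6 − (-37.835194)) / 0.132596 = 568.908422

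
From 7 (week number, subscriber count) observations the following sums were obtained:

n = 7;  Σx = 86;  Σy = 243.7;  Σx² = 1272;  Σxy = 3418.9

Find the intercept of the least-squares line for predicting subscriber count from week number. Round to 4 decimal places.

10.5842

Sxx = Σx² − (Σx)²/n = 1272 − 1056.571429 = 215.428571
Sxy = Σxy − (Σx)(Σy)/n = 3418.9 − 2994.028571 = 424.871429
b = Sxy/Sxx = 424.871429/215.428571 = 1.972215
a = ȳ − b·x̄ = 34.814286 − 1.972215·12.285714 = 10.584218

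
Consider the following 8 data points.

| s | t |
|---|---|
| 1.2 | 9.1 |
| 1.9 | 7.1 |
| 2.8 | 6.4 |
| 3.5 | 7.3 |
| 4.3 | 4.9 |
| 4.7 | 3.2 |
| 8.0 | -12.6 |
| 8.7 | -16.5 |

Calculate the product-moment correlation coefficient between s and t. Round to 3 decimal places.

-0.958

n = 8, Σx = 35.1, Σy = 8.9, Σxy = -140.36, Σx² = 205.41, Σy² = 692.73
Sxx = Σx² − (Σx)²/n = 205.41 − 154.00125 = 51.40875
Sxy = Σxy − (Σx)(Σy)/n = -140.36 − 39.04875 = -179.40875
Syy = Σy² − (Σy)²/n = 692.73 − 9.90125 = 682.82875
r = Sxy/√(Sxx·Syy) = -179.40875/√(35103.372502) = -179.40875/187.358940 = -0.957567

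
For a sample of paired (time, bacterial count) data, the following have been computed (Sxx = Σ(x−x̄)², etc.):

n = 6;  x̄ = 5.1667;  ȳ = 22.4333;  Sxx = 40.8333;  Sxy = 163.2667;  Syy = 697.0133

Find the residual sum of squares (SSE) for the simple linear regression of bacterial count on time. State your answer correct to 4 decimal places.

44.2124

b = Sxy/Sxx = 163.2667/40.8333 = 3.998371
SSE = Syy − b·Sxy = 697.0133 − 3.998371·163.2667 = 44.212392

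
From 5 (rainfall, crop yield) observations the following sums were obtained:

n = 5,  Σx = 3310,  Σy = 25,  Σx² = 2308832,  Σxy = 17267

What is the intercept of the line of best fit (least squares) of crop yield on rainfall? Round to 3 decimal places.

0.964

Sxx = Σx² − (Σx)²/n = 2308832 − 2191220 = 117612
Sxy = Σxy − (Σx)(Σy)/n = 17267 − 16550 = 717
b = Sxy/Sxx = 717/117612 = 0.006096
a = ȳ − b·x̄ = 5 − 0.006096·662 = 0.964238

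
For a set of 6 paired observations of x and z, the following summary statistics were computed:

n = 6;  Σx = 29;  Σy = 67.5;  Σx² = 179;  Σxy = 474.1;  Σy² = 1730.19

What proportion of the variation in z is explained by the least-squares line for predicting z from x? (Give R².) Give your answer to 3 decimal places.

Sxx = Σx² − (Σx)²/n = 179 − 140.166667 = 38.833333
Sxy = Σxy − (Σx)(Σy)/n = 474.1 − 326.25 = 147.85
Syy = Σy² − (Σy)²/n = 1730.19 − 759.375 = 970.815
R² = Sxy²/(Sxx·Syy) = (147.85)²/(38.833333·970.815) = 0.579831

0.580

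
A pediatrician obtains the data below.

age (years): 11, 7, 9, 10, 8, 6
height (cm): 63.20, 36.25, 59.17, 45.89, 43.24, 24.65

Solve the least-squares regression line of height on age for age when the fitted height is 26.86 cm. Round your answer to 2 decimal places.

n = 6, Σx = 51, Σy = 272.4, Σxy = 2434.2, Σx² = 451
Sxx = Σx² − (Σx)²/n = 451 − 433.5 = 17.5
Sxy = Σxy − (Σx)(Σy)/n = 2434.2 − 2315.4 = 118.8
b = Sxy/Sxx = 118.8/17.5 = 6.788571
a = ȳ − b·x̄ = 45.4 − 6.788571·8.5 = -12.302857
Set a + b·x = 26.86: x = (26.86 − (-12.302857)) / 6.788571 = 5.768939

5.77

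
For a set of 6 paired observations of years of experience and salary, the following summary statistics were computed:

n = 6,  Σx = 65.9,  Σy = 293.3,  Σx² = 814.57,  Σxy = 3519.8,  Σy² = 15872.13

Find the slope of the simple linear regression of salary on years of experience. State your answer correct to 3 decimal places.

3.287

Sxx = Σx² − (Σx)²/n = 814.57 − 723.801667 = 90.768333
Sxy = Σxy − (Σx)(Σy)/n = 3519.8 − 3221.411667 = 298.388333
b = Sxy/Sxx = 298.388333/90.768333 = 3.287362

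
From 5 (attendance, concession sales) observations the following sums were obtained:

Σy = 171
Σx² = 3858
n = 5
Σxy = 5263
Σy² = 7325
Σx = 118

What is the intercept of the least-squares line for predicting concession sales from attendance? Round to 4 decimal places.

7.2091

Sxx = Σx² − (Σx)²/n = 3858 − 2784.8 = 1073.2
Sxy = Σxy − (Σx)(Σy)/n = 5263 − 4035.6 = 1227.4
b = Sxy/Sxx = 1227.4/1073.2 = 1.143682
a = ȳ − b·x̄ = 34.2 − 1.143682·23.6 = 7.209094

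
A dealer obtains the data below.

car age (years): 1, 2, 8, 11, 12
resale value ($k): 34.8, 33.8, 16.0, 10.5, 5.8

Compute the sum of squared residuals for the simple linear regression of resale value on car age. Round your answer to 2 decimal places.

4.80

n = 5, Σx = 34, Σy = 100.9, Σxy = 415.5, Σx² = 334, Σy² = 2753.37
Sxx = Σx² − (Σx)²/n = 334 − 231.2 = 102.8
Sxy = Σxy − (Σx)(Σy)/n = 415.5 − 686.12 = -270.62
Syy = Σy² − (Σy)²/n = 2753.37 − 2036.162 = 717.208
b = Sxy/Sxx = -270.62/102.8 = -2.632490
SSE = Syy − b·Sxy = 717.208 − (-2.632490)·(-270.62) = 4.803482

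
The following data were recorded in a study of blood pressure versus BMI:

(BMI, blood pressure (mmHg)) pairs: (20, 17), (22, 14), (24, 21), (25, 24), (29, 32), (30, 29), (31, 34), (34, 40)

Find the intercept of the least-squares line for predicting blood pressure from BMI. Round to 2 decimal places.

n = 8, Σx = 215, Σy = 211, Σxy = 5964, Σx² = 5943
Sxx = Σx² − (Σx)²/n = 5943 − 5778.125 = 164.875
Sxy = Σxy − (Σx)(Σy)/n = 5964 − 5670.625 = 293.375
b = Sxy/Sxx = 293.375/164.875 = 1.779378
a = ȳ − b·x̄ = 26.375 − 1.779378·26.875 = -21.445792

-21.45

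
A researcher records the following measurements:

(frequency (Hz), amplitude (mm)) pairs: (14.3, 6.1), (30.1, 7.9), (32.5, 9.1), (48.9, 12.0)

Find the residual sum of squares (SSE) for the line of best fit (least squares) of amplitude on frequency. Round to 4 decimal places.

0.5595

n = 4, Σx = 125.8, Σy = 35.1, Σxy = 1207.57, Σx² = 4557.96, Σy² = 326.43
Sxx = Σx² − (Σx)²/n = 4557.96 − 3956.41 = 601.55
Sxy = Σxy − (Σx)(Σy)/n = 1207.57 − 1103.895 = 103.675
Syy = Σy² − (Σy)²/n = 326.43 − 308.0025 = 18.4275
b = Sxy/Sxx = 103.675/601.55 = 0.172346
SSE = Syy − b·Sxy = 18.4275 − 0.172346·103.675 = 0.559483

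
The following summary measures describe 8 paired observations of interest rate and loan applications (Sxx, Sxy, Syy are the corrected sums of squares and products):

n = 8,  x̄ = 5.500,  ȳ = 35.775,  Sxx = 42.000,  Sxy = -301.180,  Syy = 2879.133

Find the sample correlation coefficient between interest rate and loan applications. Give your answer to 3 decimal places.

r = Sxy/√(Sxx·Syy) = -301.18/√(120923.586) = -301.18/347.740688 = -0.866105

-0.866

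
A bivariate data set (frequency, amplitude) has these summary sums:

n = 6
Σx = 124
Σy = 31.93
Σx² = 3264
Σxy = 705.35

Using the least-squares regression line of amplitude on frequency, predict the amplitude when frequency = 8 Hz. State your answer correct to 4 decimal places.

4.5006

Sxx = Σx² − (Σx)²/n = 3264 − 2562.666667 = 701.333333
Sxy = Σxy − (Σx)(Σy)/n = 705.35 − 659.886667 = 45.463333
b = Sxy/Sxx = 45.463333/701.333333 = 0.064824
a = ȳ − b·x̄ = 5.321667 − 0.064824·20.666667 = 3.981968
ŷ(8) = a + b·8 = 3.981968 + 0.064824·8 = 4.500561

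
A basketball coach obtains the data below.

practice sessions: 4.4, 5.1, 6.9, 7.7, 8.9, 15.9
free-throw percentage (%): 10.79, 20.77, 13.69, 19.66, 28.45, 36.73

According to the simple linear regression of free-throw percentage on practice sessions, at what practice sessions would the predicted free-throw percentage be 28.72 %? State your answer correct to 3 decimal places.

n = 6, Σx = 48.9, Σy = 130.09, Σxy = 1236.458, Σx² = 484.29
Sxx = Σx² − (Σx)²/n = 484.29 − 398.535 = 85.755
Sxy = Σxy − (Σx)(Σy)/n = 1236.458 − 1060.2335 = 176.2245
b = Sxy/Sxx = 176.2245/85.755 = 2.054976
a = ȳ − b·x̄ = 21.681667 − 2.054976·8.15 = 4.933609
Set a + b·x = 28.72: x = (28.72 − 4.933609) / 2.054976 = 11.575019

11.575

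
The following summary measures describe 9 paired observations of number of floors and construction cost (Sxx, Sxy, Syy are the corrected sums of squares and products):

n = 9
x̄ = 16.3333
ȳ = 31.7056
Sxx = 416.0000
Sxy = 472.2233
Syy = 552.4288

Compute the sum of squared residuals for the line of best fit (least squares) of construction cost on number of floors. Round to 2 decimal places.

16.38

b = Sxy/Sxx = 472.2233/416 = 1.135152
SSE = Syy − b·Sxy = 552.4288 − 1.135152·472.2233 = 16.383499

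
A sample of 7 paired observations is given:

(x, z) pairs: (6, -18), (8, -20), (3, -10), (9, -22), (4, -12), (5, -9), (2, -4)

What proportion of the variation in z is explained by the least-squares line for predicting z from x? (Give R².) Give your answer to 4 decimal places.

0.8787

n = 7, Σx = 37, Σy = -95, Σxy = -597, Σx² = 235, Σy² = 1549
Sxx = Σx² − (Σx)²/n = 235 − 195.571429 = 39.428571
Sxy = Σxy − (Σx)(Σy)/n = -597 − (-502.142857) = -94.857143
Syy = Σy² − (Σy)²/n = 1549 − 1289.285714 = 259.714286
R² = Sxy²/(Sxx·Syy) = (-94.857143)²/(39.428571·259.714286) = 0.878685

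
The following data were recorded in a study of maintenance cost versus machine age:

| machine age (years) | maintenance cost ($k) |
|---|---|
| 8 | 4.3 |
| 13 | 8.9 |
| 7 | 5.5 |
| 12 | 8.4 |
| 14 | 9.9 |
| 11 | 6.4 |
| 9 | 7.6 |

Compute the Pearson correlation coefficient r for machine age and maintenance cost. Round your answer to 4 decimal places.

n = 7, Σx = 74, Σy = 51, Σxy = 566.8, Σx² = 824, Σy² = 395.24
Sxx = Σx² − (Σx)²/n = 824 − 782.285714 = 41.714286
Sxy = Σxy − (Σx)(Σy)/n = 566.8 − 539.142857 = 27.657143
Syy = Σy² − (Σy)²/n = 395.24 − 371.571429 = 23.668571
r = Sxy/√(Sxx·Syy) = 27.657143/√(987.317551) = 27.657143/31.421610 = 0.880195

0.8802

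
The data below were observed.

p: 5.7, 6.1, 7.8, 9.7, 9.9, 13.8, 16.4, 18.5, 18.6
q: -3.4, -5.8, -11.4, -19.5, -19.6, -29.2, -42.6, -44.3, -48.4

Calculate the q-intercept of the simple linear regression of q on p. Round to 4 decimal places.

14.2644

n = 9, Σx = 106.5, Σy = -224.2, Σxy = -3348.26, Σx² = 1470.25
Sxx = Σx² − (Σx)²/n = 1470.25 − 1260.25 = 210
Sxy = Σxy − (Σx)(Σy)/n = -3348.26 − (-2653.033333) = -695.226667
b = Sxy/Sxx = -695.226667/210 = -3.310603
a = ȳ − b·x̄ = -24.911111 − (-3.310603)·11.833333 = 14.264360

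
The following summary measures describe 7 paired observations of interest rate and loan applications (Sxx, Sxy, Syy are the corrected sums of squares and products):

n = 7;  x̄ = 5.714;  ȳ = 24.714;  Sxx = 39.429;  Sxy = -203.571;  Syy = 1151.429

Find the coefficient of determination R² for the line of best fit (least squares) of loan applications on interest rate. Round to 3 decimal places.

0.913

R² = Sxy²/(Sxx·Syy) = (-203.571)²/(39.429·1151.429) = 0.912807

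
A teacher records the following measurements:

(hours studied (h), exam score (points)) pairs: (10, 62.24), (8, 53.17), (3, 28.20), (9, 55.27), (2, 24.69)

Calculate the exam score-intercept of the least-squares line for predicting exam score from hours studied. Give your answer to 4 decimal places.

n = 5, Σx = 32, Σy = 223.57, Σxy = 1679.17, Σx² = 258
Sxx = Σx² − (Σx)²/n = 258 − 204.8 = 53.2
Sxy = Σxy − (Σx)(Σy)/n = 1679.17 − 1430.848 = 248.322
b = Sxy/Sxx = 248.322/53.2 = 4.667707
a = ȳ − b·x̄ = 44.714 − 4.667707·6.4 = 14.840677

14.8407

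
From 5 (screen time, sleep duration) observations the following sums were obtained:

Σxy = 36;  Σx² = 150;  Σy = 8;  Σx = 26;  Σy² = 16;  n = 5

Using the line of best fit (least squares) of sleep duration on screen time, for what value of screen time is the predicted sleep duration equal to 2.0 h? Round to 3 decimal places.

4.143

Sxx = Σx² − (Σx)²/n = 150 − 135.2 = 14.8
Sxy = Σxy − (Σx)(Σy)/n = 36 − 41.6 = -5.6
b = Sxy/Sxx = -5.6/14.8 = -0.378378
a = ȳ − b·x̄ = 1.6 − (-0.378378)·5.2 = 3.567568
Set a + b·x = 2.0: x = (2.0 − 3.567568) / (-0.378378) = 4.142857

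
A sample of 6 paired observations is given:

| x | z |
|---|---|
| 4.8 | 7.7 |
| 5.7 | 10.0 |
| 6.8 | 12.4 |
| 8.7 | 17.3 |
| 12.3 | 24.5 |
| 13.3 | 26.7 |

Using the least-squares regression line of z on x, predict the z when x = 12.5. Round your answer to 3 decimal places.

n = 6, Σx = 51.6, Σy = 98.6, Σxy = 985.25, Σx² = 505.64
Sxx = Σx² − (Σx)²/n = 505.64 − 443.76 = 61.88
Sxy = Σxy − (Σx)(Σy)/n = 985.25 − 847.96 = 137.29
b = Sxy/Sxx = 137.29/61.88 = 2.218649
a = ȳ − b·x̄ = 16.433333 − 2.218649·8.6 = -2.647048
ŷ(12.5) = a + b·12.5 = -2.647048 + 2.218649·12.5 = 25.086064

25.086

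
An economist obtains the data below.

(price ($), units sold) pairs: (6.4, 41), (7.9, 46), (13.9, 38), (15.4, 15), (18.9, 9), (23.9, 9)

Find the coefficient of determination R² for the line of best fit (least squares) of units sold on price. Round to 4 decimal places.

n = 6, Σx = 86.4, Σy = 158, Σxy = 1770.2, Σx² = 1462.16, Σy² = 5628
Sxx = Σx² − (Σx)²/n = 1462.16 − 1244.16 = 218
Sxy = Σxy − (Σx)(Σy)/n = 1770.2 − 2275.2 = -505
Syy = Σy² − (Σy)²/n = 5628 − 4160.666667 = 1467.333333
R² = Sxy²/(Sxx·Syy) = (-505)²/(218·1467.333333) = 0.797255

0.7973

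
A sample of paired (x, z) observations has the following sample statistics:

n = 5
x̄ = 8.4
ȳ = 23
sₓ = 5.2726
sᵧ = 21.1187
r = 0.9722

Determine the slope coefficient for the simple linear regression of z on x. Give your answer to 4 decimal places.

b = r · sᵧ/sₓ = 0.9722 · 21.1187/5.2726 = 3.894018

3.8940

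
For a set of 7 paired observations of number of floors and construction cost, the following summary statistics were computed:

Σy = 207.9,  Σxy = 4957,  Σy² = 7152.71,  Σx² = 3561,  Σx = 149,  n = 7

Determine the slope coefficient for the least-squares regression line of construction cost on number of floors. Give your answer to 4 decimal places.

1.3653

Sxx = Σx² − (Σx)²/n = 3561 − 3171.571429 = 389.428571
Sxy = Σxy − (Σx)(Σy)/n = 4957 − 4425.3 = 531.7
b = Sxy/Sxx = 531.7/389.428571 = 1.365334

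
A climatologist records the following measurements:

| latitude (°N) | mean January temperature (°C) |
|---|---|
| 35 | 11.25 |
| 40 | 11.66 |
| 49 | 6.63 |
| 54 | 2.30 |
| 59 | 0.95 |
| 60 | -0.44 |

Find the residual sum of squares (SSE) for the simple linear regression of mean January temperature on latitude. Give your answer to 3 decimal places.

n = 6, Σx = 297, Σy = 32.35, Σxy = 1338.87, Σx² = 15223, Σy² = 312.8611
Sxx = Σx² − (Σx)²/n = 15223 − 14701.5 = 521.5
Sxy = Σxy − (Σx)(Σy)/n = 1338.87 − 1601.325 = -262.455
Syy = Σy² − (Σy)²/n = 312.8611 − 174.420417 = 138.440683
b = Sxy/Sxx = -262.455/521.5 = -0.503269
SSE = Syy − b·Sxy = 138.440683 − (-0.503269)·(-262.455) = 6.355109

6.355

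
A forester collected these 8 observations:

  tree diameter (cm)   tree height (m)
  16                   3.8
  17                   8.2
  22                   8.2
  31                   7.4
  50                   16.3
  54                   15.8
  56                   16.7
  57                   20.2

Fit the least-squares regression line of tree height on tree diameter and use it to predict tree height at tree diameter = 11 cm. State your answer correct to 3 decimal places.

3.878

n = 8, Σx = 303, Σy = 96.6, Σxy = 4364.8, Σx² = 13791
Sxx = Σx² − (Σx)²/n = 13791 − 11476.125 = 2314.875
Sxy = Σxy − (Σx)(Σy)/n = 4364.8 − 3658.725 = 706.075
b = Sxy/Sxx = 706.075/2314.875 = 0.305016
a = ȳ − b·x̄ = 12.075 − 0.305016·37.875 = 0.522501
ŷ(11) = a + b·11 = 0.522501 + 0.305016·11 = 3.877682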